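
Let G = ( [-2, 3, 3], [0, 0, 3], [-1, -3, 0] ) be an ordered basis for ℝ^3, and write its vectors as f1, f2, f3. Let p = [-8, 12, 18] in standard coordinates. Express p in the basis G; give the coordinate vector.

[4, 2, 0]

Write p = c_1 f1 + ... + c_3 f3 and solve for the c_i.
Gaussian elimination on [M | p] yields c = (4, 2, 0).
Check: 4f1 + 2f2 + 0·f3 = [-8, 12, 18].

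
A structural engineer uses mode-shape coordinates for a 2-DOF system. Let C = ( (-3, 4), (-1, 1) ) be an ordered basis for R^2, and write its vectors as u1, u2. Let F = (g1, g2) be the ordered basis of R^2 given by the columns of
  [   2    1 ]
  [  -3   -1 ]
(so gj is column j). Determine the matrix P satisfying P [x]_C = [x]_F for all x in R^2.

Take x = uj: its C-coordinates are the j-th standard unit vector, so P e_j — column j of P — equals [uj]_F.
u1 = -g1 - g2, giving column 1 = (-1, -1); repeating for each j gives P = [[-1, 0], [-1, -1]].

[[-1, 0], [-1, -1]]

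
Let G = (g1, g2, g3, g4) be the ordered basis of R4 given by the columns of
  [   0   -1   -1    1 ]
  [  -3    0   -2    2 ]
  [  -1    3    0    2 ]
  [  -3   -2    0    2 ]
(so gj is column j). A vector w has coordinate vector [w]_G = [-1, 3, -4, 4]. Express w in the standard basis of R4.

[5, 19, 18, 5]

By definition w = -g1 + 3g2 - 4g3 + 4g4.
Summing componentwise gives [5, 19, 18, 5].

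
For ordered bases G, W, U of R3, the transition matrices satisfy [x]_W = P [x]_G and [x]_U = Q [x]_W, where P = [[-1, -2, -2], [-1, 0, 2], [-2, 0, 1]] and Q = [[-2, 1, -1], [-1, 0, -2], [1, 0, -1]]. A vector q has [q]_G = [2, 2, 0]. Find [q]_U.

[14, 14, -2]

Composing the changes, [q]_U = Q P [q]_G.
Q P = [[3, 4, 5], [5, 2, 0], [1, -2, -3]]; applying this to [2, 2, 0] gives [14, 14, -2].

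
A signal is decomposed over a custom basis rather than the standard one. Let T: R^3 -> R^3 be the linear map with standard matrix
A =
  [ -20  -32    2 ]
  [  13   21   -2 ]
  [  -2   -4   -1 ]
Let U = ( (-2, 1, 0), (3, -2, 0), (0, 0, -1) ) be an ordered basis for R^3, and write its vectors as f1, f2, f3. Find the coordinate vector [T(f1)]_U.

Compute T(f1) = A f1 = (8, -5, 0) in standard coordinates.
Then write this in U-coordinates: solve for y in y_1 f1 + ... + y_3 f3 = (8, -5, 0).
This gives y = (-1, 2, 0), which is column 1 of [T]_U.

(-1, 2, 0)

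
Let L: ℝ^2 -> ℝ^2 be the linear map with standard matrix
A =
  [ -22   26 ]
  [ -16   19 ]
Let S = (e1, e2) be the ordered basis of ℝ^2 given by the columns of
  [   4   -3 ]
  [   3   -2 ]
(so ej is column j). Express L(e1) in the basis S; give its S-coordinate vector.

Column 1 of [L]_S is the S-coordinate vector of L(e1).
In standard coordinates L(e1) = A e1 = (-10, -7).
Converting to S: (-10, -7) = -e1 + 2e2, so the coordinate vector is (-1, 2).

(-1, 2)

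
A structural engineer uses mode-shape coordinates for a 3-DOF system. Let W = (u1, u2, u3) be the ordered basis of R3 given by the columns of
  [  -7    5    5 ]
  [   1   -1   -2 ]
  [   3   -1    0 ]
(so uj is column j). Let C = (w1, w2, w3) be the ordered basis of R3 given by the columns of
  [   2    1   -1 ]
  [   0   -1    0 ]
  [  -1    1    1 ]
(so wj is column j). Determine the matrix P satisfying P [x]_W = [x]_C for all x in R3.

[[-2, 2, 1], [-1, 1, 2], [2, 0, -1]]

Column j of P is [uj]_C, since P maps W-coordinates to C-coordinates.
Expressing u1 in C: u1 = -2w1 - w2 + 2w3, so column 1 of P is <-2, -1, 2>.
Doing the same for each uj gives P = [[-2, 2, 1], [-1, 1, 2], [2, 0, -1]].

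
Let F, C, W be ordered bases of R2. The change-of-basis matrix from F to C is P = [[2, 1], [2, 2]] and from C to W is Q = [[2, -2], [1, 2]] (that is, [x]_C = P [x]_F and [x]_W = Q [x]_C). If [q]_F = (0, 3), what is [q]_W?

Composing the changes, [q]_W = Q P [q]_F.
Q P = [[0, -2], [6, 5]]; applying this to (0, 3) gives (-6, 15).

(-6, 15)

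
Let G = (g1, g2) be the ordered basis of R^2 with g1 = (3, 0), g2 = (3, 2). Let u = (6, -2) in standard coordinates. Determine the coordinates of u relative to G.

(3, -1)

[u]_G is the unique c with M c = u, where M has columns g1, g2.
System: 3c_1 + 3c_2 = 6, 0c_1 + 2c_2 = -2; solving gives c_1 = 3, c_2 = -1.
Check: 3g1 - g2 = (6, -2).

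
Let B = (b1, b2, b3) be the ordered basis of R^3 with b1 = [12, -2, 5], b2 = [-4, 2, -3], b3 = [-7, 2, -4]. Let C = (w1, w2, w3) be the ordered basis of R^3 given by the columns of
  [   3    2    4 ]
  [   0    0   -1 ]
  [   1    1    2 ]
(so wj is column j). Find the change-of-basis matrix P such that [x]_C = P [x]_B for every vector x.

Take x = bj: its B-coordinates are the j-th standard unit vector, so P e_j — column j of P — equals [bj]_C.
b1 = 2w1 - w2 + 2w3, giving column 1 = [2, -1, 2]; repeating for each j gives P = [[2, 2, 1], [-1, -1, -1], [2, -2, -2]].

[[2, 2, 1], [-1, -1, -1], [2, -2, -2]]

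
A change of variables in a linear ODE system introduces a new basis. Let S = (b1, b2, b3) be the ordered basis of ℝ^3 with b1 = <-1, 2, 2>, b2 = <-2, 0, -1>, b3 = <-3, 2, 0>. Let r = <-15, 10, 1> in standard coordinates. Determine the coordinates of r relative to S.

Write r = c_1 b1 + ... + c_3 b3 and solve for the c_i.
Gaussian elimination on [M | r] yields c = (1, 1, 4).
Check: b1 + b2 + 4b3 = <-15, 10, 1>.

<1, 1, 4>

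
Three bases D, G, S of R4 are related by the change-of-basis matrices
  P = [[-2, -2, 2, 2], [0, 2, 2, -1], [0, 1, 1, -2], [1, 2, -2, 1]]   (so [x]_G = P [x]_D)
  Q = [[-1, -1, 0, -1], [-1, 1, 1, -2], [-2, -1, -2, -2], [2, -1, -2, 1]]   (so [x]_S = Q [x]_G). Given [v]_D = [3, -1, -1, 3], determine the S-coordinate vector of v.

Composing the changes, [v]_S = Q P [v]_D.
Q P = [[1, -2, -2, -2], [0, 1, 5, -7], [2, -4, -4, -1], [-3, -6, -2, 10]]; applying this to [3, -1, -1, 3] gives [1, -27, 11, 29].

[1, -27, 11, 29]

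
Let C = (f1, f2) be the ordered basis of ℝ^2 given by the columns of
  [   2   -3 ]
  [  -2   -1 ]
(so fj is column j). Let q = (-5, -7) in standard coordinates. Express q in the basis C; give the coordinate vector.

(2, 3)

Write q = c_1 f1 + c_2 f2 and solve for the c_i.
System: 2c_1 - 3c_2 = -5, -2c_1 - c_2 = -7; solving gives c_1 = 2, c_2 = 3.
Check: 2f1 + 3f2 = (-5, -7).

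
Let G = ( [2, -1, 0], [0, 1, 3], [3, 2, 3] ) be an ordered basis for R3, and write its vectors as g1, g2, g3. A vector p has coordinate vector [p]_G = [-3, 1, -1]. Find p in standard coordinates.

[-9, 2, 0]

By definition p = -3g1 + g2 - g3.
Summing componentwise gives [-9, 2, 0].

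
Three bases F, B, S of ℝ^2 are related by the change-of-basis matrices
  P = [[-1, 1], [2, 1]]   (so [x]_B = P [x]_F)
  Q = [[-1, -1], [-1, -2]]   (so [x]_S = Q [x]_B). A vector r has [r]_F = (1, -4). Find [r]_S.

Apply P to get B-coordinates (-5, -2), then Q to get S-coordinates.
The result is [r]_S = (7, 9).

(7, 9)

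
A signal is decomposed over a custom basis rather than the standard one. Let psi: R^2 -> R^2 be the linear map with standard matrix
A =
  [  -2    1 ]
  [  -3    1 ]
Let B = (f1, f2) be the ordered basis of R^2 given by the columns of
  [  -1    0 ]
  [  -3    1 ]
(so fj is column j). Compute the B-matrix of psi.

The j-th column of [psi]_B is [psi(fj)]_B.
psi(f1) = A f1 = [-1, 0] = f1 + 3f2, so column 1 is [1, 3].
Repeating for f2 and assembling the columns gives [[1, -1], [3, -2]].

[[1, -1], [3, -2]]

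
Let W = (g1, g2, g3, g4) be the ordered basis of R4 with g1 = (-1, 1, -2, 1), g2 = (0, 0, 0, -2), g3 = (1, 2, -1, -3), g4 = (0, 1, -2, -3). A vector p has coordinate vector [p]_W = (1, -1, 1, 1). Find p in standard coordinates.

(0, 4, -5, -3)

The coordinates say p = g1 - g2 + g3 + g4; adding the scaled basis vectors gives (0, 4, -5, -3).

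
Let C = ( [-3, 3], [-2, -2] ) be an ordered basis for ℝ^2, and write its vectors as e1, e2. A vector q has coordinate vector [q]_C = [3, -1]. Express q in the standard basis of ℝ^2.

[-7, 11]

q = M [q]_C, where M has columns e1, e2.
Carrying out the matrix-vector product, q = [-7, 11].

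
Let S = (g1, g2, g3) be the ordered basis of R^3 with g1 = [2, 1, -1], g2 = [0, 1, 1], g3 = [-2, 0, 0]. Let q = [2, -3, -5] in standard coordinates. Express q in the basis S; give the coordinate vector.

[q]_S is the unique c with M c = q, where M has columns g1, ..., g3.
Gaussian elimination on [M | q] yields c = (1, -4, 0).
Check: g1 - 4g2 + 0·g3 = [2, -3, -5].

[1, -4, 0]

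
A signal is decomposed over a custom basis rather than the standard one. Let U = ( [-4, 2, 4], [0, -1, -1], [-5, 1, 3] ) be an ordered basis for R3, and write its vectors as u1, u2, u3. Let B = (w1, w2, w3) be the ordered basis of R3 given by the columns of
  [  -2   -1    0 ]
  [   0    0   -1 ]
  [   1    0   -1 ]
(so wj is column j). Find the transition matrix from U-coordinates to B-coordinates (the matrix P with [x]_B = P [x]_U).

[[2, 0, 2], [0, 0, 1], [-2, 1, -1]]

Column j of P is [uj]_B, since P maps U-coordinates to B-coordinates.
Expressing u1 in B: u1 = 2w1 + 0·w2 - 2w3, so column 1 of P is [2, 0, -2].
Doing the same for each uj gives P = [[2, 0, 2], [0, 0, 1], [-2, 1, -1]].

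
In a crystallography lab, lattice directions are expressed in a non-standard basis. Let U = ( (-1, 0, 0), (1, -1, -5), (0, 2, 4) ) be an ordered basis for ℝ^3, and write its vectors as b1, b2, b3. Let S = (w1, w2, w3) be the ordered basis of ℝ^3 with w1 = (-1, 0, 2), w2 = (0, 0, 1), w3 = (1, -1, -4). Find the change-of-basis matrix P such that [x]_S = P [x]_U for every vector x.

Let M have columns bj and N have columns wj. Then for every x, N [x]_S = x = M [x]_U, so P = N^(-1) M.
Since det N = -1, N^(-1) has integer entries; multiplying gives P = [[1, 0, -2], [-2, -1, 0], [0, 1, -2]].

[[1, 0, -2], [-2, -1, 0], [0, 1, -2]]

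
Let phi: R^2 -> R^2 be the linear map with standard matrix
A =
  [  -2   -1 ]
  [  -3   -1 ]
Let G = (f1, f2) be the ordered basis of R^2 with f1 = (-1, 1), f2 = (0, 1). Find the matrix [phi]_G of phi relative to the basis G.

Let P have columns f1, f2. Then [phi]_G = P^(-1) A P.
Here det P = -1, so P^(-1) is integer; computing A P first and then P^(-1)(A P) gives [[-1, 1], [3, -2]].

[[-1, 1], [3, -2]]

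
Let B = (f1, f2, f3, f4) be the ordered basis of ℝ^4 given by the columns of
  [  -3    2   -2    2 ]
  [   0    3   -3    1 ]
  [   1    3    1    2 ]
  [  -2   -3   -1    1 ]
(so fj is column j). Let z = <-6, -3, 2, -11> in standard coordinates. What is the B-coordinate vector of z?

Write z = c_1 f1 + ... + c_4 f4 and solve for the c_i.
Gaussian elimination on [M | z] yields c = (0, 2, 2, -3).
Check: 0·f1 + 2f2 + 2f3 - 3f4 = <-6, -3, 2, -11>.

<0, 2, 2, -3>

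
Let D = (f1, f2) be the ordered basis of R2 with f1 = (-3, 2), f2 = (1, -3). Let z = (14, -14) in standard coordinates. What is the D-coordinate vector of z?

[z]_D is the unique c with M c = z, where M has columns f1, f2.
System: -3c_1 + c_2 = 14, 2c_1 - 3c_2 = -14; solving gives c_1 = -4, c_2 = 2.
Check: -4f1 + 2f2 = (14, -14).

(-4, 2)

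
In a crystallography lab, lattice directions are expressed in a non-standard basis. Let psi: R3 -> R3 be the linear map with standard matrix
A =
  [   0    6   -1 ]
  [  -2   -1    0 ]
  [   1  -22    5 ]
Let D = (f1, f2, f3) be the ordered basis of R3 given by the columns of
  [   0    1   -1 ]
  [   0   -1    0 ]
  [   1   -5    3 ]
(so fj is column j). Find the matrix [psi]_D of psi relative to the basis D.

[[2, -3, 1], [0, 1, -2], [1, 2, 1]]

The j-th column of [psi]_D is [psi(fj)]_D.
psi(f1) = A f1 = [-1, 0, 5] = 2f1 + 0·f2 + f3, so column 1 is [2, 0, 1].
Repeating for f2, f3 and assembling the columns gives [[2, -3, 1], [0, 1, -2], [1, 2, 1]].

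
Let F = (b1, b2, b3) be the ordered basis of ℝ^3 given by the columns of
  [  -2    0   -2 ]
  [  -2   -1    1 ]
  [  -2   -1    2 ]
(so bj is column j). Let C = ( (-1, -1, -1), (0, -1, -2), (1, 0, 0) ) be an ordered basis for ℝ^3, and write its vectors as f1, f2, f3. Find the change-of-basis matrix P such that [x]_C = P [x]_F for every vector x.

[[2, 1, 0], [0, 0, -1], [0, 1, -2]]

Column j of P is [bj]_C, since P maps F-coordinates to C-coordinates.
Expressing b1 in C: b1 = 2f1 + 0·f2 + 0·f3, so column 1 of P is (2, 0, 0).
Doing the same for each bj gives P = [[2, 1, 0], [0, 0, -1], [0, 1, -2]].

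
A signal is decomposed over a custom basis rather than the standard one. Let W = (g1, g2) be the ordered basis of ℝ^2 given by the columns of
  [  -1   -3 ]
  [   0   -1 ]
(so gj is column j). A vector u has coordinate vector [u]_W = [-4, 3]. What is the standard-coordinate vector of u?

u = M [u]_W, where M has columns g1, g2.
Carrying out the matrix-vector product, u = [-5, -3].

[-5, -3]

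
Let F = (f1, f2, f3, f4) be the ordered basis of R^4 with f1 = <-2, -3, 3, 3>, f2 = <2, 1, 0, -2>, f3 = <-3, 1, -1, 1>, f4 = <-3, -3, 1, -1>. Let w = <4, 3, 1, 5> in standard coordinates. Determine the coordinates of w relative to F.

<1, 0, 0, -2>

We seek scalars with c_1 f1 + ... + c_4 f4 = w; equivalently solve M c = w where the columns of M are f1, ..., f4.
Gaussian elimination on [M | w] yields c = (1, 0, 0, -2).
Check: f1 + 0·f2 + 0·f3 - 2f4 = <4, 3, 1, 5>.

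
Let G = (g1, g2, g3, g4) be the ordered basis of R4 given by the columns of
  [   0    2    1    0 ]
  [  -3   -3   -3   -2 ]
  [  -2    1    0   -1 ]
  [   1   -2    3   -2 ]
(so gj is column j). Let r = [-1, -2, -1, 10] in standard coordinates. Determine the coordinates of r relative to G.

[-1, -2, 3, 1]

Write r = c_1 g1 + ... + c_4 g4 and solve for the c_i.
Row-reducing the augmented matrix [M | r] gives c = (-1, -2, 3, 1).
Check: -g1 - 2g2 + 3g3 + g4 = [-1, -2, -1, 10].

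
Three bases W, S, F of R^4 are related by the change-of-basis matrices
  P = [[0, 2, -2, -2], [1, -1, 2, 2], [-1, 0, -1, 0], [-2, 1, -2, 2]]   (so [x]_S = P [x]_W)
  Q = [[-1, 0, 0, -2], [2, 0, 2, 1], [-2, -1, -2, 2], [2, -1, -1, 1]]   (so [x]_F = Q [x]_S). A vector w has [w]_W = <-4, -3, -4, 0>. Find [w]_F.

Apply P to get S-coordinates <2, -9, 8, 13>, then Q to get F-coordinates.
The result is [w]_F = <-28, 33, 15, 18>.

<-28, 33, 15, 18>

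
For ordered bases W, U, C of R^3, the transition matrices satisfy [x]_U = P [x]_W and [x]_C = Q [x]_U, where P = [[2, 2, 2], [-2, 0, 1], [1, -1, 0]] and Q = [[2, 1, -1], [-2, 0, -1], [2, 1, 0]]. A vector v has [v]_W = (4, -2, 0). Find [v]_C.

(-6, -14, 0)

First [v]_U = P [v]_W = (4, -8, 6).
Then [v]_C = Q [v]_U = (-6, -14, 0).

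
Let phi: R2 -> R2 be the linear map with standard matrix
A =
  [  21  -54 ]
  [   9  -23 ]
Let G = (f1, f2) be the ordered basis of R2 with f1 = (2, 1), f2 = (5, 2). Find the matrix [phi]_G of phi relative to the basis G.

With P the matrix whose columns are f1, f2, [phi]_G = P^(-1) A P.
Column by column: phi(f1) = A f1 = (-12, -5); its G-coordinates (-1, -2) give column 1.
Continuing for each basis vector yields [phi]_G = [[-1, 1], [-2, -1]].

[[-1, 1], [-2, -1]]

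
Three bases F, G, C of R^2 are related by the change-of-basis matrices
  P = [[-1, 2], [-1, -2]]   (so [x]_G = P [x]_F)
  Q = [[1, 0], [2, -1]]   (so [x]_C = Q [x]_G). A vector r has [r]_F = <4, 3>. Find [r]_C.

<2, 14>

Composing the changes, [r]_C = Q P [r]_F.
Q P = [[-1, 2], [-1, 6]]; applying this to <4, 3> gives <2, 14>.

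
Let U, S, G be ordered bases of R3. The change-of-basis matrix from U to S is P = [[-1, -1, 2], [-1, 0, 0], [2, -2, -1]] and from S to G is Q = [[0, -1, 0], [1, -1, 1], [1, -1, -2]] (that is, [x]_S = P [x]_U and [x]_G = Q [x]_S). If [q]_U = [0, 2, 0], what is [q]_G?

[0, -6, 6]

Composing the changes, [q]_G = Q P [q]_U.
Q P = [[1, 0, 0], [2, -3, 1], [-4, 3, 4]]; applying this to [0, 2, 0] gives [0, -6, 6].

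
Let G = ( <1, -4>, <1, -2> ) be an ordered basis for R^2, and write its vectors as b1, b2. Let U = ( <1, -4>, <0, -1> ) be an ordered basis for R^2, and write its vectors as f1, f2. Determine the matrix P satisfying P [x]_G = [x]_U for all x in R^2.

[[1, 1], [0, -2]]

Column j of P is [bj]_U, since P maps G-coordinates to U-coordinates.
Expressing b1 in U: b1 = f1 + 0·f2, so column 1 of P is <1, 0>.
Doing the same for each bj gives P = [[1, 1], [0, -2]].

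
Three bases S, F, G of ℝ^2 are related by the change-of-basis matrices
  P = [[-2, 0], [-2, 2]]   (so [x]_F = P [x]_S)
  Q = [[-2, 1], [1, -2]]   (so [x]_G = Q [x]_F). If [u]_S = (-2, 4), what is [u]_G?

(4, -20)

Apply P to get F-coordinates (4, 12), then Q to get G-coordinates.
The result is [u]_G = (4, -20).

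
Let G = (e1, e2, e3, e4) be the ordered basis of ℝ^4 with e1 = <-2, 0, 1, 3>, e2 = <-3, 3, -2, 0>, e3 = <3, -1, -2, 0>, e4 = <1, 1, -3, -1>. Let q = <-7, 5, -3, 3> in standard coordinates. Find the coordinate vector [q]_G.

[q]_G is the unique c with M c = q, where M has columns e1, ..., e4.
Solving this 4x4 system gives c = (2, 0, -2, 3).
Check: 2e1 + 0·e2 - 2e3 + 3e4 = <-7, 5, -3, 3>.

<2, 0, -2, 3>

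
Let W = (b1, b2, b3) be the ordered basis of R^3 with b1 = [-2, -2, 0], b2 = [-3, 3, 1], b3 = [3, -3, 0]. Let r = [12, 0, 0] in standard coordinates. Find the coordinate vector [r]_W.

[-3, 0, 2]

We seek scalars with c_1 b1 + ... + c_3 b3 = r; equivalently solve M c = r where the columns of M are b1, ..., b3.
Solving this 3x3 system gives c = (-3, 0, 2).
Check: -3b1 + 0·b2 + 2b3 = [12, 0, 0].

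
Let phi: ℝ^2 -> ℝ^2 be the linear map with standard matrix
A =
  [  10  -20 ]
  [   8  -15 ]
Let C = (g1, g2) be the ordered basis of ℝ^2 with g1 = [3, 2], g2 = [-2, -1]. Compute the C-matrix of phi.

[[-2, -2], [2, -3]]

Let P have columns g1, g2. Then [phi]_C = P^(-1) A P.
Here det P = 1, so P^(-1) is integer; computing A P first and then P^(-1)(A P) gives [[-2, -2], [2, -3]].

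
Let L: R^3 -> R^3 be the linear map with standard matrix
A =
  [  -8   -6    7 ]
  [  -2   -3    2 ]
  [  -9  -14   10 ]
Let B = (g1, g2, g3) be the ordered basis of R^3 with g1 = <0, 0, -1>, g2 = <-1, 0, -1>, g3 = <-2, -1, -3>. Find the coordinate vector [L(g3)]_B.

Compute L(g3) = A g3 = <1, 1, 2> in standard coordinates.
Then write this in B-coordinates: solve for y in y_1 g1 + ... + y_3 g3 = <1, 1, 2>.
This gives y = <0, 1, -1>, which is column 3 of [L]_B.

<0, 1, -1>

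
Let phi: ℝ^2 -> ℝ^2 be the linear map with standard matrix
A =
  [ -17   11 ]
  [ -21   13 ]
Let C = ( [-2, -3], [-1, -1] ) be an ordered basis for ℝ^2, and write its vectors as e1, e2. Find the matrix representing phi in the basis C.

With P the matrix whose columns are e1, e2, [phi]_C = P^(-1) A P.
Column by column: phi(e1) = A e1 = [1, 3]; its C-coordinates [-2, 3] give column 1.
Continuing for each basis vector yields [phi]_C = [[-2, -2], [3, -2]].

[[-2, -2], [3, -2]]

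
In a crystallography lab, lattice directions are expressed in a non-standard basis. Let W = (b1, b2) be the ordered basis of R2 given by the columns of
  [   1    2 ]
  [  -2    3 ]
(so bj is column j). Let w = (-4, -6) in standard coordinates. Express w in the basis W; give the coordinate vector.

[w]_W is the unique c with M c = w, where M has columns b1, b2.
System: c_1 + 2c_2 = -4, -2c_1 + 3c_2 = -6; solving gives c_1 = 0, c_2 = -2.
Check: 0·b1 - 2b2 = (-4, -6).

(0, -2)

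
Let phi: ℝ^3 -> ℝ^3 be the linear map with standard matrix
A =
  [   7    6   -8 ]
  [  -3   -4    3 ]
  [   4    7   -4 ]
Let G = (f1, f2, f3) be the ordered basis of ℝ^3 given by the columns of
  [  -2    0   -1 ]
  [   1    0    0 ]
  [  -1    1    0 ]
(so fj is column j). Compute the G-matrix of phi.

[[-1, 3, 3], [2, -1, -1], [2, 2, 1]]

The j-th column of [phi]_G is [phi(fj)]_G.
phi(f1) = A f1 = <0, -1, 3> = -f1 + 2f2 + 2f3, so column 1 is <-1, 2, 2>.
Repeating for f2, f3 and assembling the columns gives [[-1, 3, 3], [2, -1, -1], [2, 2, 1]].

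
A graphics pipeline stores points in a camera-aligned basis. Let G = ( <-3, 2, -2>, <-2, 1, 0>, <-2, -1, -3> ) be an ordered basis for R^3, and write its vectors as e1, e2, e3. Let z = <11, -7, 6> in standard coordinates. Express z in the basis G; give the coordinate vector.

<-3, -1, 0>

[z]_G is the unique c with M c = z, where M has columns e1, ..., e3.
Solving this 3x3 system gives c = (-3, -1, 0).
Check: -3e1 - e2 + 0·e3 = <11, -7, 6>.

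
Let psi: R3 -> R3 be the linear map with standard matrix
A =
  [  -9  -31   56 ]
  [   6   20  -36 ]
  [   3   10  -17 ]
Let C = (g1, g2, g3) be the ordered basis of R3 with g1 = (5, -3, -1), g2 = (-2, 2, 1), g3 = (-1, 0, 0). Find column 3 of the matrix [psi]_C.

Column 3 of [psi]_C is the C-coordinate vector of psi(g3).
In standard coordinates psi(g3) = A g3 = (9, -6, -3).
Converting to C: (9, -6, -3) = 0·g1 - 3g2 - 3g3, so the coordinate vector is (0, -3, -3).

(0, -3, -3)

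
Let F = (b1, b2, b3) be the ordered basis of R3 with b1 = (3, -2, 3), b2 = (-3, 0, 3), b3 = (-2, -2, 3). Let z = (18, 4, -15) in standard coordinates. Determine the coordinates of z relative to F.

(1, -3, -3)

Write z = c_1 b1 + ... + c_3 b3 and solve for the c_i.
Row-reducing the augmented matrix [M | z] gives c = (1, -3, -3).
Check: b1 - 3b2 - 3b3 = (18, 4, -15).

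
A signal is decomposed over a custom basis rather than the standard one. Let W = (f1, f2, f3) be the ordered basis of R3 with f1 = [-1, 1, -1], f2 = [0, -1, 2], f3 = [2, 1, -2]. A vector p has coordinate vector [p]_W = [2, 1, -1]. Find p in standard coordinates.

By definition p = 2f1 + f2 - f3.
Summing componentwise gives [-4, 0, 2].

[-4, 0, 2]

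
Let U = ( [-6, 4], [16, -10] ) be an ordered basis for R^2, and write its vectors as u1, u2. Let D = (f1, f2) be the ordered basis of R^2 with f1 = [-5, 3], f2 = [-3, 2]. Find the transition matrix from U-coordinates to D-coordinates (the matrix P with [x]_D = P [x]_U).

[[0, -2], [2, -2]]

Let M have columns uj and N have columns fj. Then for every x, N [x]_D = x = M [x]_U, so P = N^(-1) M.
Since det N = -1, N^(-1) has integer entries; multiplying gives P = [[0, -2], [2, -2]].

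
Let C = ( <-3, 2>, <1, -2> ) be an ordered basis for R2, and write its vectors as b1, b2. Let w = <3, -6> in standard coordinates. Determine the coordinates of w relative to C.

<0, 3>

We seek scalars with c_1 b1 + c_2 b2 = w; equivalently solve M c = w where the columns of M are b1, b2.
System: -3c_1 + c_2 = 3, 2c_1 - 2c_2 = -6; solving gives c_1 = 0, c_2 = 3.
Check: 0·b1 + 3b2 = <3, -6>.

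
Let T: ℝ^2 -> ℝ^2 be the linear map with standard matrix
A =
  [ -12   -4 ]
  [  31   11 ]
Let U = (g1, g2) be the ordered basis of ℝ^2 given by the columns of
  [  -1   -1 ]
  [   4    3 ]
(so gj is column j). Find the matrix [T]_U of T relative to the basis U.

[[1, 2], [3, -2]]

With P the matrix whose columns are g1, g2, [T]_U = P^(-1) A P.
Column by column: T(g1) = A g1 = [-4, 13]; its U-coordinates [1, 3] give column 1.
Continuing for each basis vector yields [T]_U = [[1, 2], [3, -2]].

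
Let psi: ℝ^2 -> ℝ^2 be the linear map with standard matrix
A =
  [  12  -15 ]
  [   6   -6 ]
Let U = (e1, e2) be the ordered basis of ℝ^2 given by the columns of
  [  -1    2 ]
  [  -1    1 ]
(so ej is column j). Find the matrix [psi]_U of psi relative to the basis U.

[[3, -3], [3, 3]]

The j-th column of [psi]_U is [psi(ej)]_U.
psi(e1) = A e1 = <3, 0> = 3e1 + 3e2, so column 1 is <3, 3>.
Repeating for e2 and assembling the columns gives [[3, -3], [3, 3]].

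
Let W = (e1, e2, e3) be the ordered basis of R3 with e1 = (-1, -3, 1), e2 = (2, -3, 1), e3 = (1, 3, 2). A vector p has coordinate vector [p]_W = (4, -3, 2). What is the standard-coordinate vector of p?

By definition p = 4e1 - 3e2 + 2e3.
Summing componentwise gives (-8, 3, 5).

(-8, 3, 5)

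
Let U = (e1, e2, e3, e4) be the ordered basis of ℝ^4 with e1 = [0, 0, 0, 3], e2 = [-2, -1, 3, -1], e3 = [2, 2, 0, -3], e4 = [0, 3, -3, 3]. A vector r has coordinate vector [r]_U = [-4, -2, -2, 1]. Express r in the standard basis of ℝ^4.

[0, 1, -9, -1]

r = M [r]_U, where M has columns e1, ..., e4.
Carrying out the matrix-vector product, r = [0, 1, -9, -1].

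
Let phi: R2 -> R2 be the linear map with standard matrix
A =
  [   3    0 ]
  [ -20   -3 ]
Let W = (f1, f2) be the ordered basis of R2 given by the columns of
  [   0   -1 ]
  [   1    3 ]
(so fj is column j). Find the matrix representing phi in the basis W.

With P the matrix whose columns are f1, f2, [phi]_W = P^(-1) A P.
Column by column: phi(f1) = A f1 = <0, -3>; its W-coordinates <-3, 0> give column 1.
Continuing for each basis vector yields [phi]_W = [[-3, 2], [0, 3]].

[[-3, 2], [0, 3]]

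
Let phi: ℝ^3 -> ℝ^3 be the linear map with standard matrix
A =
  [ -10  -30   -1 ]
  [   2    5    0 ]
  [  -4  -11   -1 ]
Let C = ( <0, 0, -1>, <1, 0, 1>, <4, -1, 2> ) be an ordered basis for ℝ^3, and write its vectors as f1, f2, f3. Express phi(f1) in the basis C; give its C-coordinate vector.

<0, 1, 0>

Compute phi(f1) = A f1 = <1, 0, 1> in standard coordinates.
Then write this in C-coordinates: solve for y in y_1 f1 + ... + y_3 f3 = <1, 0, 1>.
This gives y = <0, 1, 0>, which is column 1 of [phi]_C.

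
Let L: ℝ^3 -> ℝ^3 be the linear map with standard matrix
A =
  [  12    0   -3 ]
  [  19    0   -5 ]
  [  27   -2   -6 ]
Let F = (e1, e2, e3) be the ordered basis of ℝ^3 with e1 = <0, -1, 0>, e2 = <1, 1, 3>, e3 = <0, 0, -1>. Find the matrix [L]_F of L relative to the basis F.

[[0, -1, -2], [0, 3, 3], [-2, 2, 3]]

With P the matrix whose columns are e1, ..., e3, [L]_F = P^(-1) A P.
Column by column: L(e1) = A e1 = <0, 0, 2>; its F-coordinates <0, 0, -2> give column 1.
Continuing for each basis vector yields [L]_F = [[0, -1, -2], [0, 3, 3], [-2, 2, 3]].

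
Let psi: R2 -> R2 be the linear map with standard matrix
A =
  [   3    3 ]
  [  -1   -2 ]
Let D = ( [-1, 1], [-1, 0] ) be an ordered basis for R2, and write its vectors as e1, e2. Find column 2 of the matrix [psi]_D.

[1, 2]

Compute psi(e2) = A e2 = [-3, 1] in standard coordinates.
Then write this in D-coordinates: solve for y in y_1 e1 + y_2 e2 = [-3, 1].
This gives y = [1, 2], which is column 2 of [psi]_D.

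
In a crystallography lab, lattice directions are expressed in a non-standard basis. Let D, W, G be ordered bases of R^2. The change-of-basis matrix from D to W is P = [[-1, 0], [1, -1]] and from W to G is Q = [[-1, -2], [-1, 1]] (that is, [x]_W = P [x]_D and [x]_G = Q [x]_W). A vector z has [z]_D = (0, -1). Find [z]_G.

First [z]_W = P [z]_D = (0, 1).
Then [z]_G = Q [z]_W = (-2, 1).

(-2, 1)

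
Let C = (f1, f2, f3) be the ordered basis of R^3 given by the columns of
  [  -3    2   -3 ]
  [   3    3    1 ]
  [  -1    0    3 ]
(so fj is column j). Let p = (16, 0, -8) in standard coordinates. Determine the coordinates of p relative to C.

(-1, 2, -3)

Write p = c_1 f1 + ... + c_3 f3 and solve for the c_i.
Gaussian elimination on [M | p] yields c = (-1, 2, -3).
Check: -f1 + 2f2 - 3f3 = (16, 0, -8).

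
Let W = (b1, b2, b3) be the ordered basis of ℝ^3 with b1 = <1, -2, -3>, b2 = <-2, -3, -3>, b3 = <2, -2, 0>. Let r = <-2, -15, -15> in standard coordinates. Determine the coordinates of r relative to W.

We seek scalars with c_1 b1 + ... + c_3 b3 = r; equivalently solve M c = r where the columns of M are b1, ..., b3.
Solving this 3x3 system gives c = (2, 3, 1).
Check: 2b1 + 3b2 + b3 = <-2, -15, -15>.

<2, 3, 1>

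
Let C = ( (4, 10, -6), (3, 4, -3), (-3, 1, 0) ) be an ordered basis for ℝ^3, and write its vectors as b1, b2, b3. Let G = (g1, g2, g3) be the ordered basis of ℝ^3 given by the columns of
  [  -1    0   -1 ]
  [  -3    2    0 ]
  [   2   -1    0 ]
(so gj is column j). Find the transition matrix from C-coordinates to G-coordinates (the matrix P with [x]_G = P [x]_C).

[[-2, -2, 1], [2, -1, 2], [-2, -1, 2]]

Let M have columns bj and N have columns gj. Then for every x, N [x]_G = x = M [x]_C, so P = N^(-1) M.
Since det N = 1, N^(-1) has integer entries; multiplying gives P = [[-2, -2, 1], [2, -1, 2], [-2, -1, 2]].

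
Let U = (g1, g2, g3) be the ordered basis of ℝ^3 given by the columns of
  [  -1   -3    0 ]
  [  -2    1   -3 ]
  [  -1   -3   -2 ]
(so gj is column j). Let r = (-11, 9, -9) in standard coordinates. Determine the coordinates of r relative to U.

We seek scalars with c_1 g1 + ... + c_3 g3 = r; equivalently solve M c = r where the columns of M are g1, ..., g3.
Solving this 3x3 system gives c = (-1, 4, -1).
Check: -g1 + 4g2 - g3 = (-11, 9, -9).

(-1, 4, -1)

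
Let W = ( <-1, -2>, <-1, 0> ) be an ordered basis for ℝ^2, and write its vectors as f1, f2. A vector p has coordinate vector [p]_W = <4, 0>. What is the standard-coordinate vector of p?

p = M [p]_W, where M has columns f1, f2.
Carrying out the matrix-vector product, p = <-4, -8>.

<-4, -8>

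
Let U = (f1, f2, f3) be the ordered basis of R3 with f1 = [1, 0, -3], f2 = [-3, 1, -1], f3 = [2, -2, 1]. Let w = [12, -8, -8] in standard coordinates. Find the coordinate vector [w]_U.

[4, 0, 4]

Write w = c_1 f1 + ... + c_3 f3 and solve for the c_i.
Solving this 3x3 system gives c = (4, 0, 4).
Check: 4f1 + 0·f2 + 4f3 = [12, -8, -8].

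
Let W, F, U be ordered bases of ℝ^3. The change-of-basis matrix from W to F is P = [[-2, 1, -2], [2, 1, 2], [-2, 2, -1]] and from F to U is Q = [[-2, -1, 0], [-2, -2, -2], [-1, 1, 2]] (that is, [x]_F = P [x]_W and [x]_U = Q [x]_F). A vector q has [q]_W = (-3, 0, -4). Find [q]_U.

(-14, -20, -8)

Composing the changes, [q]_U = Q P [q]_W.
Q P = [[2, -3, 2], [4, -8, 2], [0, 4, 2]]; applying this to (-3, 0, -4) gives (-14, -20, -8).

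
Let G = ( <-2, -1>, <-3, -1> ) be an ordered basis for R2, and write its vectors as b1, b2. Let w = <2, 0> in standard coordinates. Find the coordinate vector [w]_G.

<2, -2>

We seek scalars with c_1 b1 + c_2 b2 = w; equivalently solve M c = w where the columns of M are b1, b2.
System: -2c_1 - 3c_2 = 2, -c_1 - c_2 = 0; solving gives c_1 = 2, c_2 = -2.
Check: 2b1 - 2b2 = <2, 0>.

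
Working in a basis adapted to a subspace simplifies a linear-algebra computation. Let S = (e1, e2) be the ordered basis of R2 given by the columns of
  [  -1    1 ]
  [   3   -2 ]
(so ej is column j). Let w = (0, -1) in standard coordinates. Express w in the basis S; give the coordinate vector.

Write w = c_1 e1 + c_2 e2 and solve for the c_i.
System: -c_1 + c_2 = 0, 3c_1 - 2c_2 = -1; solving gives c_1 = -1, c_2 = -1.
Check: -e1 - e2 = (0, -1).

(-1, -1)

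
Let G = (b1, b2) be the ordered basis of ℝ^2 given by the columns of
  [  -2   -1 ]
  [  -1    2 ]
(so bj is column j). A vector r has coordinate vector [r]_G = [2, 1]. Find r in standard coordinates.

[-5, 0]

r = M [r]_G, where M has columns b1, b2.
Carrying out the matrix-vector product, r = [-5, 0].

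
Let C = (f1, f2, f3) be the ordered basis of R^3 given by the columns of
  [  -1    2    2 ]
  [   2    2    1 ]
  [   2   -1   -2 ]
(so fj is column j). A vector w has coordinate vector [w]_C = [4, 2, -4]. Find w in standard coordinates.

w = M [w]_C, where M has columns f1, ..., f3.
Carrying out the matrix-vector product, w = [-8, 8, 14].

[-8, 8, 14]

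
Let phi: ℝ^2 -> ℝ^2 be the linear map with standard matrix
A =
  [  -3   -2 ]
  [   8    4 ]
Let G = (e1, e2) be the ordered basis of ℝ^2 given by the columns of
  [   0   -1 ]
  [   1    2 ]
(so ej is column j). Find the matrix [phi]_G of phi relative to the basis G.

[[0, -2], [2, 1]]

With P the matrix whose columns are e1, e2, [phi]_G = P^(-1) A P.
Column by column: phi(e1) = A e1 = [-2, 4]; its G-coordinates [0, 2] give column 1.
Continuing for each basis vector yields [phi]_G = [[0, -2], [2, 1]].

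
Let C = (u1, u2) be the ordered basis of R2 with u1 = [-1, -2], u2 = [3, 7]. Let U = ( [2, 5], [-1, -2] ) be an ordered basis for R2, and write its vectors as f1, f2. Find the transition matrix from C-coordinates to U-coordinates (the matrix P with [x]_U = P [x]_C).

Column j of P is [uj]_U, since P maps C-coordinates to U-coordinates.
Expressing u1 in U: u1 = 0·f1 + f2, so column 1 of P is [0, 1].
Doing the same for each uj gives P = [[0, 1], [1, -1]].

[[0, 1], [1, -1]]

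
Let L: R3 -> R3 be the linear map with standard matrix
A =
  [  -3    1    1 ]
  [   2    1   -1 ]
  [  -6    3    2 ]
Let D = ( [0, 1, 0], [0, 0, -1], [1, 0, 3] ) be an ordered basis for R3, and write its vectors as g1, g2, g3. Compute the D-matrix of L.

[[1, 1, -1], [0, -1, 0], [1, -1, 0]]

Let P have columns g1, ..., g3. Then [L]_D = P^(-1) A P.
Here det P = -1, so P^(-1) is integer; computing A P first and then P^(-1)(A P) gives [[1, 1, -1], [0, -1, 0], [1, -1, 0]].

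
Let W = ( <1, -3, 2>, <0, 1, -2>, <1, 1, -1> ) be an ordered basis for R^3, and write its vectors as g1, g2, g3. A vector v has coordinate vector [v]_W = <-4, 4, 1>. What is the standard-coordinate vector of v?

The coordinates say v = -4g1 + 4g2 + g3; adding the scaled basis vectors gives <-3, 17, -17>.

<-3, 17, -17>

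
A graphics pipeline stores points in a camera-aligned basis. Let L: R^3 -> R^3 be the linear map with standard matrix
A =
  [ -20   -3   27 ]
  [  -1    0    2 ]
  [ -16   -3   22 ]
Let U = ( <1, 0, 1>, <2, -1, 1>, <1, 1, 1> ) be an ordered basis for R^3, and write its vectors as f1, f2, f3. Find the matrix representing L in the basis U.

[[3, -1, 0], [1, -3, 1], [2, -3, 2]]

The j-th column of [L]_U is [L(fj)]_U.
L(f1) = A f1 = <7, 1, 6> = 3f1 + f2 + 2f3, so column 1 is <3, 1, 2>.
Repeating for f2, f3 and assembling the columns gives [[3, -1, 0], [1, -3, 1], [2, -3, 2]].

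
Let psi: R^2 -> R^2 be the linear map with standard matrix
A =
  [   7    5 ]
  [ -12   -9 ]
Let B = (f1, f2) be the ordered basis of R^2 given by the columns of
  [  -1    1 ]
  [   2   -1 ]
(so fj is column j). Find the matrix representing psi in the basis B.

Let P have columns f1, f2. Then [psi]_B = P^(-1) A P.
Here det P = -1, so P^(-1) is integer; computing A P first and then P^(-1)(A P) gives [[-3, -1], [0, 1]].

[[-3, -1], [0, 1]]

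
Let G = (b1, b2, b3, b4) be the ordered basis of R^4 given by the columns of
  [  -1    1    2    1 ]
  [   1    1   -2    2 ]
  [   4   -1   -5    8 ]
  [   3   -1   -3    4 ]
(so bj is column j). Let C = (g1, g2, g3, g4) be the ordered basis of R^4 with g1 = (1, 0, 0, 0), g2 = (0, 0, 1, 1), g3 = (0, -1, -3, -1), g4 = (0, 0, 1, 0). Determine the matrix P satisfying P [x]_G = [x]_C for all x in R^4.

[[-1, 1, 2, 1], [2, -2, -1, 2], [-1, -1, 2, -2], [-1, -2, 2, 0]]

Let M have columns bj and N have columns gj. Then for every x, N [x]_C = x = M [x]_G, so P = N^(-1) M.
Since det N = -1, N^(-1) has integer entries; multiplying gives P = [[-1, 1, 2, 1], [2, -2, -1, 2], [-1, -1, 2, -2], [-1, -2, 2, 0]].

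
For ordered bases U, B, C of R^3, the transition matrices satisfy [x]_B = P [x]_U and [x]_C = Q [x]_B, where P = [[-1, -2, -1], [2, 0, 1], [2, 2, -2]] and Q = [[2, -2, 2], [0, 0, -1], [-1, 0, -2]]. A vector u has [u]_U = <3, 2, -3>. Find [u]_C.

<18, -16, -28>

Composing the changes, [u]_C = Q P [u]_U.
Q P = [[-2, 0, -8], [-2, -2, 2], [-3, -2, 5]]; applying this to <3, 2, -3> gives <18, -16, -28>.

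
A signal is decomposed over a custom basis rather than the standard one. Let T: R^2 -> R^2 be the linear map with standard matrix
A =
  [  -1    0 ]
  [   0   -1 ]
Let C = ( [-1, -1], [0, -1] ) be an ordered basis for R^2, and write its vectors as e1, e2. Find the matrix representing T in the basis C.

The j-th column of [T]_C is [T(ej)]_C.
T(e1) = A e1 = [1, 1] = -e1 + 0·e2, so column 1 is [-1, 0].
Repeating for e2 and assembling the columns gives [[-1, 0], [0, -1]].

[[-1, 0], [0, -1]]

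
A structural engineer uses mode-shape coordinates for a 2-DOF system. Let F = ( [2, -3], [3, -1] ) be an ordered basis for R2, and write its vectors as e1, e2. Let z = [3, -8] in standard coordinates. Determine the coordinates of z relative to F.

[z]_F is the unique c with M c = z, where M has columns e1, e2.
System: 2c_1 + 3c_2 = 3, -3c_1 - c_2 = -8; solving gives c_1 = 3, c_2 = -1.
Check: 3e1 - e2 = [3, -8].

[3, -1]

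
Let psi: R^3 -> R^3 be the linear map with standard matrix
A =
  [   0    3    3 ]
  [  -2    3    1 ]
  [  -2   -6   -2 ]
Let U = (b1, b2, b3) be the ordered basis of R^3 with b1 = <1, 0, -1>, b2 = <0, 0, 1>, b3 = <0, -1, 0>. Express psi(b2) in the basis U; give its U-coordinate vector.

Compute psi(b2) = A b2 = <3, 1, -2> in standard coordinates.
Then write this in U-coordinates: solve for y in y_1 b1 + ... + y_3 b3 = <3, 1, -2>.
This gives y = <3, 1, -1>, which is column 2 of [psi]_U.

<3, 1, -1>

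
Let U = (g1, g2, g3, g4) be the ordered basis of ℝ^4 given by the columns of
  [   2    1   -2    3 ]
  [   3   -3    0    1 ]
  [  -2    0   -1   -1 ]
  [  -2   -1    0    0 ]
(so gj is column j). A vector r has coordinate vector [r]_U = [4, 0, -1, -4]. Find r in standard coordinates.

The coordinates say r = 4g1 + 0·g2 - g3 - 4g4; adding the scaled basis vectors gives [-2, 8, -3, -8].

[-2, 8, -3, -8]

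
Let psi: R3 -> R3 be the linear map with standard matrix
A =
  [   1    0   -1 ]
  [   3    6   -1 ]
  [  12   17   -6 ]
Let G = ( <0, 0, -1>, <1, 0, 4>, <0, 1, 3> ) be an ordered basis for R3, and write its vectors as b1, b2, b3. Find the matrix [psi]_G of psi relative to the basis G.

Let P have columns b1, ..., b3. Then [psi]_G = P^(-1) A P.
Here det P = -1, so P^(-1) is integer; computing A P first and then P^(-1)(A P) gives [[1, -3, -2], [1, -3, -3], [1, -1, 3]].

[[1, -3, -2], [1, -3, -3], [1, -1, 3]]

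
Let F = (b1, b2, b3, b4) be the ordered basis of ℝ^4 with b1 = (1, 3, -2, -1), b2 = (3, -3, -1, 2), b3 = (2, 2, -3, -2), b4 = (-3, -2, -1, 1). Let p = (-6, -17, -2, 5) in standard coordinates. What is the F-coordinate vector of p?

Write p = c_1 b1 + ... + c_4 b4 and solve for the c_i.
Gaussian elimination on [M | p] yields c = (-4, 1, 2, 3).
Check: -4b1 + b2 + 2b3 + 3b4 = (-6, -17, -2, 5).

(-4, 1, 2, 3)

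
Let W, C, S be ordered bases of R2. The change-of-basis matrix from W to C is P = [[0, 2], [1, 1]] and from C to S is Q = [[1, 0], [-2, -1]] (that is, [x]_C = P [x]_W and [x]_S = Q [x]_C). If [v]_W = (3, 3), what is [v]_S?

First [v]_C = P [v]_W = (6, 6).
Then [v]_S = Q [v]_C = (6, -18).

(6, -18)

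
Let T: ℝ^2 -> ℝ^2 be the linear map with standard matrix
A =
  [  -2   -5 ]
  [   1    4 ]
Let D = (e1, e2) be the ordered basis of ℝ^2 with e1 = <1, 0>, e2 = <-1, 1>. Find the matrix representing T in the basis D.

[[-1, 0], [1, 3]]

The j-th column of [T]_D is [T(ej)]_D.
T(e1) = A e1 = <-2, 1> = -e1 + e2, so column 1 is <-1, 1>.
Repeating for e2 and assembling the columns gives [[-1, 0], [1, 3]].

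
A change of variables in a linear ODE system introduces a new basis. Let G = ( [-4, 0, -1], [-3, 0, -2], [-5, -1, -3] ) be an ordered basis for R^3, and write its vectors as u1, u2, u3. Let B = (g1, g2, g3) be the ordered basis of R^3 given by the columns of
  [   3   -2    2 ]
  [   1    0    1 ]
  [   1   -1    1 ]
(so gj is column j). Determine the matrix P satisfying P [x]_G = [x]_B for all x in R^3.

Let M have columns uj and N have columns gj. Then for every x, N [x]_B = x = M [x]_G, so P = N^(-1) M.
Since det N = 1, N^(-1) has integer entries; multiplying gives P = [[-2, 1, 1], [1, 2, 2], [2, -1, -2]].

[[-2, 1, 1], [1, 2, 2], [2, -1, -2]]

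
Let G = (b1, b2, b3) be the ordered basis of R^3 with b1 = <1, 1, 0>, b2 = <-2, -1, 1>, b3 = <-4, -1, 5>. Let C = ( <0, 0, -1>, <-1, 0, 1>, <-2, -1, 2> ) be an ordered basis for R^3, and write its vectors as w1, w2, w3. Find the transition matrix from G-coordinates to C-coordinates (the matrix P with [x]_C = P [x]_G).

[[-1, 1, -1], [1, 0, 2], [-1, 1, 1]]

Let M have columns bj and N have columns wj. Then for every x, N [x]_C = x = M [x]_G, so P = N^(-1) M.
Since det N = -1, N^(-1) has integer entries; multiplying gives P = [[-1, 1, -1], [1, 0, 2], [-1, 1, 1]].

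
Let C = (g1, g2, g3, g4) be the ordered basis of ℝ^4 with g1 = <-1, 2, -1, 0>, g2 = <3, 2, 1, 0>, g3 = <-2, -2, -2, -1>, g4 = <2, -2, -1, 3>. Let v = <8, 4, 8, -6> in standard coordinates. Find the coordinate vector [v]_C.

We seek scalars with c_1 g1 + ... + c_4 g4 = v; equivalently solve M c = v where the columns of M are g1, ..., g4.
Solving this 4x4 system gives c = (-3, 3, 0, -2).
Check: -3g1 + 3g2 + 0·g3 - 2g4 = <8, 4, 8, -6>.

<-3, 3, 0, -2>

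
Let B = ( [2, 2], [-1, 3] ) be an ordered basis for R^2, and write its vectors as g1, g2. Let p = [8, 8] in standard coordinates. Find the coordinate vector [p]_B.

[4, 0]

[p]_B is the unique c with M c = p, where M has columns g1, g2.
System: 2c_1 - c_2 = 8, 2c_1 + 3c_2 = 8; solving gives c_1 = 4, c_2 = 0.
Check: 4g1 + 0·g2 = [8, 8].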